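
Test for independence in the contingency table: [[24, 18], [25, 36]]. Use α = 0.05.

χ² = 2.604. df = 1, critical = 3.841. Fail to reject H₀. No evidence of dependence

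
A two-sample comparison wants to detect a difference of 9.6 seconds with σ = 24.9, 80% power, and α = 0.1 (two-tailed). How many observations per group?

n per group = 2(z_α/2 + z_β)²σ²/d² = 2×(1.645 + 0.84)²×24.9²/9.6² = 83.1 → n = 84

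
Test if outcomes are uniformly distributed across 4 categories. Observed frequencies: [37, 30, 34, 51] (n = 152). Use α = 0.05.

Expected = 38 each. χ² = Σ(O-E)²/E = 6.579. df = 3, critical value = 7.815. Fail to reject H₀.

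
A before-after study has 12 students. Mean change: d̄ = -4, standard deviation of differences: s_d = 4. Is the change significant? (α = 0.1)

t = d̄/(s_d/√n) = -4/(4/√12) = -3.464. df = 11, critical t = ±1.796. Reject H₀.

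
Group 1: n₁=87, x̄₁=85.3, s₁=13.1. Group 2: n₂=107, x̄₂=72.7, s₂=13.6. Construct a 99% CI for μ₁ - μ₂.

Difference = 12.6. SE = √(13.1²/87 + 13.6²/107) = 1.924. CI = (7.64, 17.56)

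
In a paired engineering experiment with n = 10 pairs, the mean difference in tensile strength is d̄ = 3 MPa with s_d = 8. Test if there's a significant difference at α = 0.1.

t = d̄/(s_d/√n) = 3/(8/√10) = 1.186. df = 9, critical t = ±1.833. Fail to reject H₀.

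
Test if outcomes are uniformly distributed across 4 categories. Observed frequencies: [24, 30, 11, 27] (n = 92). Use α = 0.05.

Expected = 23 each. χ² = Σ(O-E)²/E = 9.13. df = 3, critical value = 7.815. Reject H₀.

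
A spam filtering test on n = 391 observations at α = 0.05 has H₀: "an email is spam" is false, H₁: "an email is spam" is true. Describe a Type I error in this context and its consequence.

Type I error: rejecting H₀ when it is true — concluding that an email is spam when in fact it is not. Consequence: a legitimate email is sent to the spam folder and the user misses it.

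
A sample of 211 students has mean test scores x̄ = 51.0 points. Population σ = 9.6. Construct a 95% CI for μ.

CI = x̄ ± z*(σ/√n) = 51.0 ± 1.96(9.6/√211) = 51.0 ± 1.3 = (49.7, 52.3)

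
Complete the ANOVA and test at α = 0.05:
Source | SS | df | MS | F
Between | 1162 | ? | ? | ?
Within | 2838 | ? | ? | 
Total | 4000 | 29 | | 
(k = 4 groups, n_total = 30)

df_between = 3, df_within = 26. MS_between = 387.33, MS_within = 109.15. F = 3.549, F_crit ≈ 2.975. Reject H₀.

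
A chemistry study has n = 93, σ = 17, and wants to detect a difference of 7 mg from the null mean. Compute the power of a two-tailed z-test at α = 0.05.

SE = σ/√n = 17/√93 = 1.763. Non-centrality λ = d/SE = 7/1.763 = 3.971. Power ≈ Φ(λ - z_{α/2}) = Φ(3.971 - 1.96) = Φ(2.011) = 0.978.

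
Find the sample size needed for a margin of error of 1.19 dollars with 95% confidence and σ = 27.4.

n = (z*σ/E)² = (1.96×27.4/1.19)² = 2036.7 → n = 2037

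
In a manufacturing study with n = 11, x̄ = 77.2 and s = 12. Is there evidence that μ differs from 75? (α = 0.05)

t = (x̄ - μ₀)/(s/√n) = (77.2 - 75)/(12/√11) = 0.608. df = 10, critical t = ±2.228. Fail to reject H₀.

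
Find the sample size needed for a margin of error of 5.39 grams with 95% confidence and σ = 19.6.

n = (z*σ/E)² = (1.96×19.6/5.39)² = 50.8 → n = 51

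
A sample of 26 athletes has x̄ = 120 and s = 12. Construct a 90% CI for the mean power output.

CI = x̄ ± t*(s/√n) = 120 ± 1.708(12/√26) = (115.98, 124.02)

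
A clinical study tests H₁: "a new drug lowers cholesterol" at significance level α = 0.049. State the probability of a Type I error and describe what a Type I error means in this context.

P(Type I error) = α = 0.049. A Type I error is rejecting H₀ when H₀ is actually true (false positive) — here, concluding that a new drug lowers cholesterol when in fact this is not the case. Consequence: approving an ineffective drug — patients take a useless medication and may skip effective alternatives.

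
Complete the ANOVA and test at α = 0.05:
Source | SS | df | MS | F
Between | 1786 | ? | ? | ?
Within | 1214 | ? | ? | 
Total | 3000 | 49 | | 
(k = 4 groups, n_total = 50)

df_between = 3, df_within = 46. MS_between = 595.33, MS_within = 26.39. F = 22.558, F_crit ≈ 2.807. Reject H₀.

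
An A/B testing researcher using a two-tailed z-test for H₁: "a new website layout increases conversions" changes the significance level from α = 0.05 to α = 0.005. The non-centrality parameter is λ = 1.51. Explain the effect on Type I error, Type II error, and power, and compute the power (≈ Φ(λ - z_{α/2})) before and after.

Decreasing α from 0.05 to 0.005:
• Type I error rate decreases (α is the Type I rate by definition).
• Critical value moves from z_{α/2} = 1.96 to 2.807, so power = Φ(λ - z_{α/2}) goes from Φ(1.51 - 1.96) = 0.326 to Φ(1.51 - 2.807) = 0.097.
• Type II error rate β = 1 - power therefore increases (0.674 → 0.903).
Appropriate when false positives are costly — here, rolling out a layout that doesn't actually help — wasted engineering effort.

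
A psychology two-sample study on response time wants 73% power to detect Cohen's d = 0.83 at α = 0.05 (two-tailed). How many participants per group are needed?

z_{α/2} = 1.96, z_β = Φ⁻¹(0.73) = 0.613. For large effect (d = 0.83): n per group = 2(z_{α/2} + z_β)²/d² = 2(1.96 + 0.613)²/0.83² = 19.2 → 20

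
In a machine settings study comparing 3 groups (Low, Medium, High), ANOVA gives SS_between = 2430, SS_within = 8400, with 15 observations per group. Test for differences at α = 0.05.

df_between = 2, df_within = 42. F = MS_between/MS_within = 1215.0/200.0 = 6.075. F_crit ≈ 3.22. Reject H₀. At least one mean differs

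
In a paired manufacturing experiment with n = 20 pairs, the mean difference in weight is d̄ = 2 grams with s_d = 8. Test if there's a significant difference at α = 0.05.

t = d̄/(s_d/√n) = 2/(8/√20) = 1.118. df = 19, critical t = ±2.093. Fail to reject H₀.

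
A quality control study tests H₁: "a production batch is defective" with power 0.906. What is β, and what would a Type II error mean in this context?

β = 1 - power = 1 - 0.906 = 0.094. A Type II error is failing to reject H₀ when H₀ is false (false negative) — here, failing to conclude that a production batch is defective when in fact it is true. Consequence: shipping a defective batch — faulty products reach customers.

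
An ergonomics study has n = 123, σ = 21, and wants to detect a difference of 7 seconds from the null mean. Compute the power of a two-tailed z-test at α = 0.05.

SE = σ/√n = 21/√123 = 1.894. Non-centrality λ = d/SE = 7/1.894 = 3.697. Power ≈ Φ(λ - z_{α/2}) = Φ(3.697 - 1.96) = Φ(1.737) = 0.959.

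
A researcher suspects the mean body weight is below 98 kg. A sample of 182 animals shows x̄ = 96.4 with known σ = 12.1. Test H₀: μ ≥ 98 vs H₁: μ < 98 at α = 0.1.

z = -1.784. Critical value: -1.28. Reject H₀.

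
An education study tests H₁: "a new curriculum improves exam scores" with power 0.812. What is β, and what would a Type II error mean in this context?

β = 1 - power = 1 - 0.812 = 0.188. A Type II error is failing to reject H₀ when H₀ is false (false negative) — here, failing to conclude that a new curriculum improves exam scores when in fact it is true. Consequence: keeping the old curriculum when the new one would have helped students.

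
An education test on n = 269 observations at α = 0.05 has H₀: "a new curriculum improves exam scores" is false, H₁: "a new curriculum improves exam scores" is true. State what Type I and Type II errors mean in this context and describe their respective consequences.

Type I (false positive): concluding that a new curriculum improves exam scores when it is not — adopting a curriculum that gives no real benefit — disruption for nothing. Type II (false negative): failing to conclude that a new curriculum improves exam scores when it is — keeping the old curriculum when the new one would have helped students. Which is costlier depends on domain priorities and is a judgement call rather than a statistical fact.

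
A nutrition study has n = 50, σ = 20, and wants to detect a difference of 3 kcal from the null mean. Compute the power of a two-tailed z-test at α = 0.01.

SE = σ/√n = 20/√50 = 2.828. Non-centrality λ = d/SE = 3/2.828 = 1.061. Power ≈ Φ(λ - z_{α/2}) = Φ(1.061 - 2.576) = Φ(-1.515) = 0.065.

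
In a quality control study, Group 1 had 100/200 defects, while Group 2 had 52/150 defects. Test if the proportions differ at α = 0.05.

p̂₁ = 0.5, p̂₂ = 0.347, pooled p̂ = 0.434. z = 2.864. Critical: ±1.96. Reject H₀.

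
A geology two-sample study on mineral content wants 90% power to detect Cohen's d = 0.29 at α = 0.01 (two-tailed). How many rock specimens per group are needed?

z_{α/2} = 2.576, z_β = Φ⁻¹(0.9) = 1.282. For small effect (d = 0.29): n per group = 2(z_{α/2} + z_β)²/d² = 2(2.576 + 1.282)²/0.29² = 354.0 → 354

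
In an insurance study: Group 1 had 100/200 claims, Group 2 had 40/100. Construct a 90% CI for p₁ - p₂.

p̂₁ = 0.5, p̂₂ = 0.4. Difference = 0.1. CI = (0.001, 0.199)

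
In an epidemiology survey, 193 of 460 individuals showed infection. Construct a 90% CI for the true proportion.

p̂ = 0.42. CI = p̂ ± z*√(p̂(1-p̂)/n) = (0.382, 0.457)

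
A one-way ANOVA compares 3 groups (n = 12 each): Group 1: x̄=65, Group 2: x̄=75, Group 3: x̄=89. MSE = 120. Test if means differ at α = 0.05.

Grand mean = 76.33. SS_between = 3488.0, MS_between = 1744.0. F = 14.533, F_crit ≈ 3.285. Reject H₀.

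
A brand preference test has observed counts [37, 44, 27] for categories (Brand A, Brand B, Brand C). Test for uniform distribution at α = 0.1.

Expected = 36 each. χ² = Σ(O-E)²/E = 4.056. df = 2, critical value = 4.605. Fail to reject H₀.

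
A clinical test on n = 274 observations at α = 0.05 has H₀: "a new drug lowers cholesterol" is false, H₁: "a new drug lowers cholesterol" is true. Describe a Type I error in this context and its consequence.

Type I error: rejecting H₀ when it is true — concluding that a new drug lowers cholesterol when in fact it is not. Consequence: approving an ineffective drug — patients take a useless medication and may skip effective alternatives.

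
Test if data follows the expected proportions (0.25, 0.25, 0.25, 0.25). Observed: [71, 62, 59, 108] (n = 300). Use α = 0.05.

Expected: [75.0, 75.0, 75.0, 75.0]. χ² = 20.4. df = 3, critical = 7.815. Reject H₀.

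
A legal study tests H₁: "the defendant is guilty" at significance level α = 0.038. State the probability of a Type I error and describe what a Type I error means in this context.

P(Type I error) = α = 0.038. A Type I error is rejecting H₀ when H₀ is actually true (false positive) — here, concluding that the defendant is guilty when in fact this is not the case. Consequence: convicting an innocent person.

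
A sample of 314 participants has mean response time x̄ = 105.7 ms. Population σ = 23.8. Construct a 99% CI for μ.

CI = x̄ ± z*(σ/√n) = 105.7 ± 2.576(23.8/√314) = 105.7 ± 3.46 = (102.24, 109.16)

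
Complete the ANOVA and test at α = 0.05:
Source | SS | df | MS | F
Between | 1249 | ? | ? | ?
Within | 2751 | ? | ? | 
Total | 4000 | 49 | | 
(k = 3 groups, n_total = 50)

df_between = 2, df_within = 47. MS_between = 624.5, MS_within = 58.53. F = 10.669, F_crit ≈ 3.195. Reject H₀.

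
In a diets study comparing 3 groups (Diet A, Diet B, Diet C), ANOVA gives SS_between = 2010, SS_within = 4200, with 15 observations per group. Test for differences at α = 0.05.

df_between = 2, df_within = 42. F = MS_between/MS_within = 1005.0/100.0 = 10.05. F_crit ≈ 3.22. Reject H₀. At least one mean differs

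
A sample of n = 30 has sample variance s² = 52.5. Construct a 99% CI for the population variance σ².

df = 29. χ²_{0.005} = 52.336, χ²_{0.995} = 13.121. CI for σ² = ((n-1)s²/χ²_{α/2}, (n-1)s²/χ²_{1-α/2}) = (29·52.5/52.336, 29·52.5/13.121) = (29.09, 116.04)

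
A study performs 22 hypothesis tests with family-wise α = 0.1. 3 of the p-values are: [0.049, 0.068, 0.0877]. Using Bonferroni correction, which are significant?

Bonferroni α = 0.1/22 = 0.00455. None of the given p-values are significant.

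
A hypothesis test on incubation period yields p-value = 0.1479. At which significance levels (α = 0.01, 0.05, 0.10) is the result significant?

p = 0.1479. Not significant at any of the given levels.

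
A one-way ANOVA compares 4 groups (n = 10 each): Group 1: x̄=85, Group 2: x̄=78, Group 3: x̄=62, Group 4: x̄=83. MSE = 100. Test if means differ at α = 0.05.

Grand mean = 77.0. SS_between = 3260.0, MS_between = 1086.67. F = 10.867, F_crit ≈ 2.866. Reject H₀.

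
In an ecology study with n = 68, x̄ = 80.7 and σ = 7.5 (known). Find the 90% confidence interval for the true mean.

CI = x̄ ± z*(σ/√n) = 80.7 ± 1.645(7.5/√68) = 80.7 ± 1.5 = (79.2, 82.2)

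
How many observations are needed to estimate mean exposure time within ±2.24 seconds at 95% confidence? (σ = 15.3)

n = (z*σ/E)² = (1.96×15.3/2.24)² = 179.2 → n = 180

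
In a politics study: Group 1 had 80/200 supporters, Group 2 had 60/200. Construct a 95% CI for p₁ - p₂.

p̂₁ = 0.4, p̂₂ = 0.3. Difference = 0.1. CI = (0.007, 0.193)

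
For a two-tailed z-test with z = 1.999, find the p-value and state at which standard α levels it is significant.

p = 2·P(Z > |1.999|) = 2·(1 - Φ(1.999)) ≈ 0.0456. Significant at α = 0.1; Significant at α = 0.05.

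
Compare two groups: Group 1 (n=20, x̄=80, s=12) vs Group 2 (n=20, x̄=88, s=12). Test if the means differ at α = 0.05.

Pooled sp = 12.0. t = -2.108, df = 38. Critical t = ±2.024. Reject H₀.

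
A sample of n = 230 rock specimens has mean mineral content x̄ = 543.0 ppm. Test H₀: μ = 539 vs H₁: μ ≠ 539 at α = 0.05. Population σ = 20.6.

z = (x̄ - μ₀)/(σ/√n) = (543.0 - 539)/(20.6/√230) = 2.945. Critical value: ±1.96. Since |2.945| > 1.96, Reject H₀.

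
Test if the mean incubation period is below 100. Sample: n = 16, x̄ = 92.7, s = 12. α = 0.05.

t = (92.7 - 100)/(12/√16) = -2.433, df = 15. Critical t = -1.753. Reject H₀.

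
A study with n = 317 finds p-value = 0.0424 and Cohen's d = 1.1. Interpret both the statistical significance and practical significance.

Statistically significant (p = 0.0424 < 0.05). Cohen's d = 1.1 indicates a large effect size. Both statistical and practical significance should be considered.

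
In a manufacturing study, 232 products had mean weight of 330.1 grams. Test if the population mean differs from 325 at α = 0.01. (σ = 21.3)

z = (x̄ - μ₀)/(σ/√n) = (330.1 - 325)/(21.3/√232) = 3.647. Critical value: ±2.576. Since |3.647| > 2.576, Reject H₀.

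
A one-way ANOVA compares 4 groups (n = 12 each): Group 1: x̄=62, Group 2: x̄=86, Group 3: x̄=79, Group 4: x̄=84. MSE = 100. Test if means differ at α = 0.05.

Grand mean = 77.75. SS_between = 4281.0, MS_between = 1427.0. F = 14.27, F_crit ≈ 2.816. Reject H₀.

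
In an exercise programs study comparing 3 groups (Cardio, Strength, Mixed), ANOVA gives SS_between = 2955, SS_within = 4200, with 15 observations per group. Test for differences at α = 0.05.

df_between = 2, df_within = 42. F = MS_between/MS_within = 1477.5/100.0 = 14.775. F_crit ≈ 3.22. Reject H₀. At least one mean differs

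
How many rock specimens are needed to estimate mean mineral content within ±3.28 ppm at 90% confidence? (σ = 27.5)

n = (z*σ/E)² = (1.645×27.5/3.28)² = 190.2 → n = 191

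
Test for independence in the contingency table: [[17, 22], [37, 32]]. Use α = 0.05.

χ² = 1.003. df = 1, critical = 3.841. Fail to reject H₀. No evidence of dependence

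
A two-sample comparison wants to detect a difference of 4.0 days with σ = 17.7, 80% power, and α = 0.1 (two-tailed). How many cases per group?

n per group = 2(z_α/2 + z_β)²σ²/d² = 2×(1.645 + 0.84)²×17.7²/4.0² = 241.8 → n = 242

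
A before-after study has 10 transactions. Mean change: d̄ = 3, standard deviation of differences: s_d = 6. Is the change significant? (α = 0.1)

t = d̄/(s_d/√n) = 3/(6/√10) = 1.581. df = 9, critical t = ±1.833. Fail to reject H₀.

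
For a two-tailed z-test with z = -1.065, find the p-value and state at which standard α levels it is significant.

p = 2·P(Z > |-1.065|) = 2·(1 - Φ(1.065)) ≈ 0.2869. Not significant at any standard level.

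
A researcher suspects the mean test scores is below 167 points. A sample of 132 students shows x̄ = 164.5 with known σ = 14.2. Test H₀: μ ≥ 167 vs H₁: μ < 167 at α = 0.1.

z = -2.023. Critical value: -1.28. Reject H₀.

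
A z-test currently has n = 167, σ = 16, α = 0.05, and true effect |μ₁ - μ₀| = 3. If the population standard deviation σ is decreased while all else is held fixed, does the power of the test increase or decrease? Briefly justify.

Power increases: a smaller σ shrinks the standard error σ/√n, moving the sampling distribution under H₁ further from the critical value.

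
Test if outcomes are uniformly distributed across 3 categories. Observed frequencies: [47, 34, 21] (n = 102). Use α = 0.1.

Expected = 34 each. χ² = Σ(O-E)²/E = 9.941. df = 2, critical value = 4.605. Reject H₀.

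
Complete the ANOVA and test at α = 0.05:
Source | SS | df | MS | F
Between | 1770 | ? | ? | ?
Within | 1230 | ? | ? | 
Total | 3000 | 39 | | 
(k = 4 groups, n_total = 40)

df_between = 3, df_within = 36. MS_between = 590.0, MS_within = 34.17. F = 17.268, F_crit ≈ 2.866. Reject H₀.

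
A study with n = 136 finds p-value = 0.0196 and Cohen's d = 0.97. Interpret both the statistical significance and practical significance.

Statistically significant (p = 0.0196 < 0.05). Cohen's d = 0.97 indicates a large effect size. Both statistical and practical significance should be considered.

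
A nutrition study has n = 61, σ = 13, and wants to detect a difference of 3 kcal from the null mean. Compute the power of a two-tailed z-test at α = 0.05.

SE = σ/√n = 13/√61 = 1.664. Non-centrality λ = d/SE = 3/1.664 = 1.802. Power ≈ Φ(λ - z_{α/2}) = Φ(1.802 - 1.96) = Φ(-0.158) = 0.437.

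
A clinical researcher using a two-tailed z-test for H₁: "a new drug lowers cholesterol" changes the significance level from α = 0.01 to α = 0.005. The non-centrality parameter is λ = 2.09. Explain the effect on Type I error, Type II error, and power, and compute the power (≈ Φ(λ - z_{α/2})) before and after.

Decreasing α from 0.01 to 0.005:
• Type I error rate decreases (α is the Type I rate by definition).
• Critical value moves from z_{α/2} = 2.576 to 2.807, so power = Φ(λ - z_{α/2}) goes from Φ(2.09 - 2.576) = 0.313 to Φ(2.09 - 2.807) = 0.237.
• Type II error rate β = 1 - power therefore increases (0.687 → 0.763).
Appropriate when false positives are costly — here, approving an ineffective drug — patients take a useless medication and may skip effective alternatives.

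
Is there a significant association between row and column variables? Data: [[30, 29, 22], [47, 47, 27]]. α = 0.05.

χ² = 0.631. df = 2, critical = 5.991. Fail to reject H₀. No evidence of dependence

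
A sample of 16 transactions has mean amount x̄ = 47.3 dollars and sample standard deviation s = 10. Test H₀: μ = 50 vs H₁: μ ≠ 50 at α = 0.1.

t = (x̄ - μ₀)/(s/√n) = (47.3 - 50)/(10/√16) = -1.08. df = 15, critical t = ±1.753. Fail to reject H₀.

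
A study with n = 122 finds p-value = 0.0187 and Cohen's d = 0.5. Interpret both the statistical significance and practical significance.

Statistically significant (p = 0.0187 < 0.05). Cohen's d = 0.5 indicates a medium effect size. Both statistical and practical significance should be considered.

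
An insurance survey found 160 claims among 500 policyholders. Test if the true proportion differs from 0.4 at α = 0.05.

p̂ = 0.32, p₀ = 0.4. z = (p̂ - p₀)/√(p₀(1-p₀)/n) = -3.651. Critical: ±1.96. Reject H₀.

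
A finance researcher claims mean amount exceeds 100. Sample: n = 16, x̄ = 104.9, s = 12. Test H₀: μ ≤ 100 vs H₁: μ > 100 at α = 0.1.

t = (104.9 - 100)/(12/√16) = 1.633, df = 15. Critical t = 1.341. Reject H₀.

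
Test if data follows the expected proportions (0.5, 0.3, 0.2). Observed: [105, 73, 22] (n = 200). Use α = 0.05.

Expected: [100.0, 60.0, 40.0]. χ² = 11.167. df = 2, critical = 5.991. Reject H₀.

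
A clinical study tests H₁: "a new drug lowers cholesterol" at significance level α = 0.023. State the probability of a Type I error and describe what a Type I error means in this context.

P(Type I error) = α = 0.023. A Type I error is rejecting H₀ when H₀ is actually true (false positive) — here, concluding that a new drug lowers cholesterol when in fact this is not the case. Consequence: approving an ineffective drug — patients take a useless medication and may skip effective alternatives.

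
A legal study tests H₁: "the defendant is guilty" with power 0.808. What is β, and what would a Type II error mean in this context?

β = 1 - power = 1 - 0.808 = 0.192. A Type II error is failing to reject H₀ when H₀ is false (false negative) — here, failing to conclude that the defendant is guilty when in fact it is true. Consequence: acquitting a guilty person.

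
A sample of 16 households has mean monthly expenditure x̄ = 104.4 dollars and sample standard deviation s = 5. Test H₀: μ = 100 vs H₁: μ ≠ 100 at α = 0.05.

t = (x̄ - μ₀)/(s/√n) = (104.4 - 100)/(5/√16) = 3.52. df = 15, critical t = ±2.131. Reject H₀.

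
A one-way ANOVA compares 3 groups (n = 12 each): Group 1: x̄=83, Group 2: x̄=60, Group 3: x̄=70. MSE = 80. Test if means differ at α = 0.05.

Grand mean = 71.0. SS_between = 3192.0, MS_between = 1596.0. F = 19.95, F_crit ≈ 3.285. Reject H₀.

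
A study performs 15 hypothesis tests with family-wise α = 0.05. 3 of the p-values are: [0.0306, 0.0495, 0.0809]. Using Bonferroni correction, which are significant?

Bonferroni α = 0.05/15 = 0.00333. None of the given p-values are significant.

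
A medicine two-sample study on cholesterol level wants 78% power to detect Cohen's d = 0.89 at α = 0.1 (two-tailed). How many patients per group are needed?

z_{α/2} = 1.645, z_β = Φ⁻¹(0.78) = 0.772. For large effect (d = 0.89): n per group = 2(z_{α/2} + z_β)²/d² = 2(1.645 + 0.772)²/0.89² = 14.8 → 15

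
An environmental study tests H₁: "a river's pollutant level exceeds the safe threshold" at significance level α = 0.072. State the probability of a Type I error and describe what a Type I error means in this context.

P(Type I error) = α = 0.072. A Type I error is rejecting H₀ when H₀ is actually true (false positive) — here, concluding that a river's pollutant level exceeds the safe threshold when in fact this is not the case. Consequence: shutting down a compliant factory unnecessarily.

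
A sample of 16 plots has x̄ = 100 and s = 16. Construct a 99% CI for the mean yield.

CI = x̄ ± t*(s/√n) = 100 ± 2.947(16/√16) = (88.21, 111.79)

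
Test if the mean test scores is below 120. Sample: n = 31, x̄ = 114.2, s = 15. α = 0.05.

t = (114.2 - 120)/(15/√31) = -2.153, df = 30. Critical t = -1.697. Reject H₀.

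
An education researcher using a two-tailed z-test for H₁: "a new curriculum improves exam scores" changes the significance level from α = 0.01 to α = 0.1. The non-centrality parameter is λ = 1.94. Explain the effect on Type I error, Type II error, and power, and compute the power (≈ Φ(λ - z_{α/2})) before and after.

Increasing α from 0.01 to 0.1:
• Type I error rate increases (α is the Type I rate by definition).
• Critical value moves from z_{α/2} = 2.576 to 1.645, so power = Φ(λ - z_{α/2}) goes from Φ(1.94 - 2.576) = 0.262 to Φ(1.94 - 1.645) = 0.616.
• Type II error rate β = 1 - power therefore decreases (0.738 → 0.384).
Appropriate when false negatives are costly — here, keeping the old curriculum when the new one would have helped students.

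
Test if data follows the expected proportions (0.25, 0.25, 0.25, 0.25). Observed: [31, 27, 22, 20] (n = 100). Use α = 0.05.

Expected: [25.0, 25.0, 25.0, 25.0]. χ² = 2.96. df = 3, critical = 7.815. Fail to reject H₀.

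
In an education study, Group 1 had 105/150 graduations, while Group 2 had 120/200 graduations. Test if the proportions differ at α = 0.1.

p̂₁ = 0.7, p̂₂ = 0.6, pooled p̂ = 0.643. z = 1.932. Critical: ±1.645. Reject H₀.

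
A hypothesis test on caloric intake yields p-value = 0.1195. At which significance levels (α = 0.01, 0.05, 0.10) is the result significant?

p = 0.1195. Not significant at any of the given levels.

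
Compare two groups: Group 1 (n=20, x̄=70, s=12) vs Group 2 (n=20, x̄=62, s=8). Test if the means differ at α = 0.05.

Pooled sp = 10.2. t = 2.481, df = 38. Critical t = ±2.024. Reject H₀.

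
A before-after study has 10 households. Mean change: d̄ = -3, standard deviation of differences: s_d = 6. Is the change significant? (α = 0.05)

t = d̄/(s_d/√n) = -3/(6/√10) = -1.581. df = 9, critical t = ±2.262. Fail to reject H₀.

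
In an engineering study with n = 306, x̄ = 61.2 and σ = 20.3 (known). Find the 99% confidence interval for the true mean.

CI = x̄ ± z*(σ/√n) = 61.2 ± 2.576(20.3/√306) = 61.2 ± 2.99 = (58.21, 64.19)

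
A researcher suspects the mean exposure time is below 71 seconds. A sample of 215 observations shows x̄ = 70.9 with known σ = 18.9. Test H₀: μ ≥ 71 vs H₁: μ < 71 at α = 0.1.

z = -0.078. Critical value: -1.28. Fail to reject H₀.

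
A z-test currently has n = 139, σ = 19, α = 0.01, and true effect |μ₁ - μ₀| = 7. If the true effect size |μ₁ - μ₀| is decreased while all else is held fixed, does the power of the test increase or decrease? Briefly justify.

Power decreases: a smaller true effect decreases the non-centrality λ = |μ₁ - μ₀|/(σ/√n).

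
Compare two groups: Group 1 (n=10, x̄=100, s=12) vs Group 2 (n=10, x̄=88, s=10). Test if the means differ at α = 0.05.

Pooled sp = 11.05. t = 2.429, df = 18. Critical t = ±2.101. Reject H₀.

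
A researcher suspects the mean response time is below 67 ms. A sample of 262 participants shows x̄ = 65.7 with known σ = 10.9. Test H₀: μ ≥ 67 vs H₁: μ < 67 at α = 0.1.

z = -1.93. Critical value: -1.28. Reject H₀.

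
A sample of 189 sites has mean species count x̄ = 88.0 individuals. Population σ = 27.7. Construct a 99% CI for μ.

CI = x̄ ± z*(σ/√n) = 88.0 ± 2.576(27.7/√189) = 88.0 ± 5.19 = (82.81, 93.19)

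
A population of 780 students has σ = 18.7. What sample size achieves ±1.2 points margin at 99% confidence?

Without FPC: n₀ = (2.576×18.7/1.2)² = 1611.434. With FPC: n = n₀N/(n₀+N-1) = 525.8 → n = 526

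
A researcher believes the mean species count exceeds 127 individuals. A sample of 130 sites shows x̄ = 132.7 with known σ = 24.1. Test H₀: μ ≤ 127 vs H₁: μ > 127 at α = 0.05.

z = 2.697. Critical value: 1.645. Reject H₀.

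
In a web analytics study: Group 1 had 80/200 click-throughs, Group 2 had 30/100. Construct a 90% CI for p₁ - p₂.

p̂₁ = 0.4, p̂₂ = 0.3. Difference = 0.1. CI = (0.006, 0.194)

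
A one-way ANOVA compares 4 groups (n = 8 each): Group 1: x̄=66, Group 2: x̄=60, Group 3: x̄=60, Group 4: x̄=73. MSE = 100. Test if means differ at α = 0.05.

Grand mean = 64.75. SS_between = 918.0, MS_between = 306.0. F = 3.06, F_crit ≈ 2.947. Reject H₀.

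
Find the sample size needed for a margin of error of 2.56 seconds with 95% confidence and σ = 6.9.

n = (z*σ/E)² = (1.96×6.9/2.56)² = 27.9 → n = 28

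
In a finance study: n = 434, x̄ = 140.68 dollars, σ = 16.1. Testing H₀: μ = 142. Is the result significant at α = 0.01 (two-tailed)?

z = (140.68 - 142)/(16.1/√434) = -1.708. Since |z| ≤ 2.576, not significant at α = 0.01.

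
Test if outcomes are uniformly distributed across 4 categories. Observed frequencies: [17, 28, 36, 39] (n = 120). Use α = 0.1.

Expected = 30 each. χ² = Σ(O-E)²/E = 9.667. df = 3, critical value = 6.251. Reject H₀.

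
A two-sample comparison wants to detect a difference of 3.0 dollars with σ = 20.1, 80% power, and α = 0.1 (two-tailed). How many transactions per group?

n per group = 2(z_α/2 + z_β)²σ²/d² = 2×(1.645 + 0.84)²×20.1²/3.0² = 554.4 → n = 555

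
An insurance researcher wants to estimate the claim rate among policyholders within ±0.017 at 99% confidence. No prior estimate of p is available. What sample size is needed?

Conservative approach: use p = 0.5 (maximizes p(1-p) = 0.25). n = z²(0.25)/E² = 2.576²×0.25/0.017² = 5740.3 → n = 5741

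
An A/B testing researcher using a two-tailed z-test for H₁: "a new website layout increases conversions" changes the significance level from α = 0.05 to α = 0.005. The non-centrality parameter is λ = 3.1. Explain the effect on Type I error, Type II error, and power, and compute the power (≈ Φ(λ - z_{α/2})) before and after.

Decreasing α from 0.05 to 0.005:
• Type I error rate decreases (α is the Type I rate by definition).
• Critical value moves from z_{α/2} = 1.96 to 2.807, so power = Φ(λ - z_{α/2}) goes from Φ(3.1 - 1.96) = 0.873 to Φ(3.1 - 2.807) = 0.615.
• Type II error rate β = 1 - power therefore increases (0.127 → 0.385).
Appropriate when false positives are costly — here, rolling out a layout that doesn't actually help — wasted engineering effort.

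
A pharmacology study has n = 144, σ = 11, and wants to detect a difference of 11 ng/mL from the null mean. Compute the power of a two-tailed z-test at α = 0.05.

SE = σ/√n = 11/√144 = 0.917. Non-centrality λ = d/SE = 11/0.917 = 12.0. Power ≈ Φ(λ - z_{α/2}) = Φ(12.0 - 1.96) = Φ(10.04) = 1.0.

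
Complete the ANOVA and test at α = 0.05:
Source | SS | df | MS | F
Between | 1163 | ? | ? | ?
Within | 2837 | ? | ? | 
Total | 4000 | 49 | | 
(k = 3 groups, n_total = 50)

df_between = 2, df_within = 47. MS_between = 581.5, MS_within = 60.36. F = 9.634, F_crit ≈ 3.195. Reject H₀.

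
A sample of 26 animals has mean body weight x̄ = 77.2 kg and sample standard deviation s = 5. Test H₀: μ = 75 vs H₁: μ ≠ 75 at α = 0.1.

t = (x̄ - μ₀)/(s/√n) = (77.2 - 75)/(5/√26) = 2.244. df = 25, critical t = ±1.708. Reject H₀.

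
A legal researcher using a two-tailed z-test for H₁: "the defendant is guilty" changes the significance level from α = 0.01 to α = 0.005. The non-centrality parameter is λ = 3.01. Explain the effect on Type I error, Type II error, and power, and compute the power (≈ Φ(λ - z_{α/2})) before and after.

Decreasing α from 0.01 to 0.005:
• Type I error rate decreases (α is the Type I rate by definition).
• Critical value moves from z_{α/2} = 2.576 to 2.807, so power = Φ(λ - z_{α/2}) goes from Φ(3.01 - 2.576) = 0.668 to Φ(3.01 - 2.807) = 0.58.
• Type II error rate β = 1 - power therefore increases (0.332 → 0.42).
Appropriate when false positives are costly — here, convicting an innocent person.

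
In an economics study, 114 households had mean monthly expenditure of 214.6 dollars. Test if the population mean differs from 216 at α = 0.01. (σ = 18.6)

z = (x̄ - μ₀)/(σ/√n) = (214.6 - 216)/(18.6/√114) = -0.804. Critical value: ±2.576. Since |-0.804| ≤ 2.576, Fail to reject H₀.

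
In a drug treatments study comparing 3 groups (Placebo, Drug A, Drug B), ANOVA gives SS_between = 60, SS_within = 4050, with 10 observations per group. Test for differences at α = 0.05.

df_between = 2, df_within = 27. F = MS_between/MS_within = 30.0/150.0 = 0.2. F_crit ≈ 3.354. Fail to reject H₀.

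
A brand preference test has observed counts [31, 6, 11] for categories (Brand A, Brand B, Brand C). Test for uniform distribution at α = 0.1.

Expected = 16 each. χ² = Σ(O-E)²/E = 21.875. df = 2, critical value = 4.605. Reject H₀.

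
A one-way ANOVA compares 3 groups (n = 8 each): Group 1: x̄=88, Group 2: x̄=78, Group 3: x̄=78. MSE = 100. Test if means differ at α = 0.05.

Grand mean = 81.33. SS_between = 533.33, MS_between = 266.67. F = 2.667, F_crit ≈ 3.467. Fail to reject H₀.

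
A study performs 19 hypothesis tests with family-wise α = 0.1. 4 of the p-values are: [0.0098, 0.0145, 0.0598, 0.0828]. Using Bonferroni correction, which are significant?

Bonferroni α = 0.1/19 = 0.00526. None of the given p-values are significant.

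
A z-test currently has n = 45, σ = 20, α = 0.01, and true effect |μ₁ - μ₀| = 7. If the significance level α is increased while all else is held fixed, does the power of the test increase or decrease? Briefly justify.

Power increases: a larger α lowers the critical value, so more of the H₁ sampling distribution falls in the rejection region.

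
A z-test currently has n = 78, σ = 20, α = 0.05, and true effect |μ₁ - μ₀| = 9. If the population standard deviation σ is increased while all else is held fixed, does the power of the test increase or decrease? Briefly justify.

Power decreases: a larger σ inflates the standard error σ/√n, pulling the sampling distribution under H₁ back toward the critical value.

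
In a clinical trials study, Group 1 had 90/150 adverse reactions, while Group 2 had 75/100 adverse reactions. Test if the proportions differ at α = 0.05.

p̂₁ = 0.6, p̂₂ = 0.75, pooled p̂ = 0.66. z = -2.453. Critical: ±1.96. Reject H₀.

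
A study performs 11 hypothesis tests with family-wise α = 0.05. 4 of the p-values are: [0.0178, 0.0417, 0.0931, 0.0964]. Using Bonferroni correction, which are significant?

Bonferroni α = 0.05/11 = 0.00455. None of the given p-values are significant.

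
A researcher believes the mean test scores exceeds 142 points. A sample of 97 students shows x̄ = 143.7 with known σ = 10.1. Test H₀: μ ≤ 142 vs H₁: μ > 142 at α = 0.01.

z = 1.658. Critical value: 2.33. Fail to reject H₀.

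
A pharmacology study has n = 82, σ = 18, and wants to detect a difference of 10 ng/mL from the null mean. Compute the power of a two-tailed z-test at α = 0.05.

SE = σ/√n = 18/√82 = 1.988. Non-centrality λ = d/SE = 10/1.988 = 5.031. Power ≈ Φ(λ - z_{α/2}) = Φ(5.031 - 1.96) = Φ(3.071) = 0.999.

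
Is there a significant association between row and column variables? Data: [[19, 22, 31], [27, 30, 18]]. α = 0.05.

χ² = 6.012. df = 2, critical = 5.991. Reject H₀. Variables are dependent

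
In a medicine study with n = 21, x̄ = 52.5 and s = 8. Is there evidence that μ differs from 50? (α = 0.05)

t = (x̄ - μ₀)/(s/√n) = (52.5 - 50)/(8/√21) = 1.432. df = 20, critical t = ±2.086. Fail to reject H₀.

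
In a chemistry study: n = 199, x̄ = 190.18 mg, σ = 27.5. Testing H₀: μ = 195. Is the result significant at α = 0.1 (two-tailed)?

z = (190.18 - 195)/(27.5/√199) = -2.473. Since |z| > 1.645, significant at α = 0.1.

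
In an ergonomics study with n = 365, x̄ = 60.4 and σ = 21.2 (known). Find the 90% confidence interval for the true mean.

CI = x̄ ± z*(σ/√n) = 60.4 ± 1.645(21.2/√365) = 60.4 ± 1.83 = (58.57, 62.23)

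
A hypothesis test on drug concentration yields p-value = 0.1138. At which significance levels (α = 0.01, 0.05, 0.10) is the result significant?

p = 0.1138. Not significant at any of the given levels.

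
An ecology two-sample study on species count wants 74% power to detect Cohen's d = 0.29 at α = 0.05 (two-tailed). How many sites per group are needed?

z_{α/2} = 1.96, z_β = Φ⁻¹(0.74) = 0.643. For small effect (d = 0.29): n per group = 2(z_{α/2} + z_β)²/d² = 2(1.96 + 0.643)²/0.29² = 161.1 → 162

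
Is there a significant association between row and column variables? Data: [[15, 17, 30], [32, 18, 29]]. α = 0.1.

χ² = 4.206. df = 2, critical = 4.605. Fail to reject H₀. No evidence of dependence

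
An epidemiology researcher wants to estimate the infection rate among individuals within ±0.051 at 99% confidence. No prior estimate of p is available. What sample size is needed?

Conservative approach: use p = 0.5 (maximizes p(1-p) = 0.25). n = z²(0.25)/E² = 2.576²×0.25/0.051² = 637.8 → n = 638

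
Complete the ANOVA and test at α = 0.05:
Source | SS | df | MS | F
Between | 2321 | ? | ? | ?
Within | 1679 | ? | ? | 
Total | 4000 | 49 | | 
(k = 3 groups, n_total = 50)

df_between = 2, df_within = 47. MS_between = 1160.5, MS_within = 35.72. F = 32.486, F_crit ≈ 3.195. Reject H₀.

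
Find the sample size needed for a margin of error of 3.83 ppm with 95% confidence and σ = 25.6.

n = (z*σ/E)² = (1.96×25.6/3.83)² = 171.6 → n = 172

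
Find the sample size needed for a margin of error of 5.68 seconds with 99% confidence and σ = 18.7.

n = (z*σ/E)² = (2.576×18.7/5.68)² = 71.9 → n = 72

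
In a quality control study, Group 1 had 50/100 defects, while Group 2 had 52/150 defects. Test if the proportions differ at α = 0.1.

p̂₁ = 0.5, p̂₂ = 0.347, pooled p̂ = 0.408. z = 2.417. Critical: ±1.645. Reject H₀.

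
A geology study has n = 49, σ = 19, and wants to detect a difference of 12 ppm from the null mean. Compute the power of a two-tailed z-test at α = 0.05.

SE = σ/√n = 19/√49 = 2.714. Non-centrality λ = d/SE = 12/2.714 = 4.421. Power ≈ Φ(λ - z_{α/2}) = Φ(4.421 - 1.96) = Φ(2.461) = 0.993.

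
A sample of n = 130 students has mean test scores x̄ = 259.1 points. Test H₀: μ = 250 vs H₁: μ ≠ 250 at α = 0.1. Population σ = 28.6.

z = (x̄ - μ₀)/(σ/√n) = (259.1 - 250)/(28.6/√130) = 3.628. Critical value: ±1.645. Since |3.628| > 1.645, Reject H₀.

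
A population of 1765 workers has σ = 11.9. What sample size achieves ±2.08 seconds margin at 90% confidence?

Without FPC: n₀ = (1.645×11.9/2.08)² = 88.573. With FPC: n = n₀N/(n₀+N-1) = 84.4 → n = 85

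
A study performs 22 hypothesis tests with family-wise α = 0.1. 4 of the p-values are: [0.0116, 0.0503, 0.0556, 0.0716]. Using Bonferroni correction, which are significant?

Bonferroni α = 0.1/22 = 0.00455. None of the given p-values are significant.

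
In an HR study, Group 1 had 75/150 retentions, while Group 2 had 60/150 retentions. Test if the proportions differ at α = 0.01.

p̂₁ = 0.5, p̂₂ = 0.4, pooled p̂ = 0.45. z = 1.741. Critical: ±2.576. Fail to reject H₀.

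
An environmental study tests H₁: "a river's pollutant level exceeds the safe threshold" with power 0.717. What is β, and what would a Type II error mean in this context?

β = 1 - power = 1 - 0.717 = 0.283. A Type II error is failing to reject H₀ when H₀ is false (false negative) — here, failing to conclude that a river's pollutant level exceeds the safe threshold when in fact it is true. Consequence: allowing unsafe pollution to continue.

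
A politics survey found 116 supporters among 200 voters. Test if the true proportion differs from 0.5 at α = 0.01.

p̂ = 0.58, p₀ = 0.5. z = (p̂ - p₀)/√(p₀(1-p₀)/n) = 2.263. Critical: ±2.576. Fail to reject H₀.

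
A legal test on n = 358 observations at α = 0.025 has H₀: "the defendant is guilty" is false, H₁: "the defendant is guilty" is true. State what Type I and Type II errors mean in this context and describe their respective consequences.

Type I (false positive): concluding that the defendant is guilty when it is not — convicting an innocent person. Type II (false negative): failing to conclude that the defendant is guilty when it is — acquitting a guilty person. Which is costlier depends on domain priorities and is a judgement call rather than a statistical fact.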